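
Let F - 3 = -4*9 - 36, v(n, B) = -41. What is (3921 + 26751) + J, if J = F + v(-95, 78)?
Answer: 30562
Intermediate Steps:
F = -69 (F = 3 + (-4*9 - 36) = 3 + (-36 - 36) = 3 - 72 = -69)
J = -110 (J = -69 - 41 = -110)
(3921 + 26751) + J = (3921 + 26751) - 110 = 30672 - 110 = 30562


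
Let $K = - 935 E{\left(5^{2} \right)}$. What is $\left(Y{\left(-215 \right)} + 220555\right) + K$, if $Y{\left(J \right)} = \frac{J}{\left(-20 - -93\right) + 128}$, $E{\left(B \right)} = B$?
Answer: $\frac{39632965}{201} \approx 1.9718 \cdot 10^{5}$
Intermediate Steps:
$Y{\left(J \right)} = \frac{J}{201}$ ($Y{\left(J \right)} = \frac{J}{\left(-20 + 93\right) + 128} = \frac{J}{73 + 128} = \frac{J}{201}$)
$K = -23375$ ($K = - 935 \cdot 5^{2} = \left(-935\right) 25 = -23375$)
$\left(Y{\left(-215 \right)} + 220555\right) + K = \left(\frac{1}{201} \left(-215\right) + 220555\right) - 23375 = \left(- \frac{215}{201} + 220555\right) - 23375 = \frac{44331340}{201} - 23375 = \frac{39632965}{201}$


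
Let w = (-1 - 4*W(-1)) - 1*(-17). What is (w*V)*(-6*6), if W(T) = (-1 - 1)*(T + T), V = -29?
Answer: 0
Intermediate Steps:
W(T) = -4*T
w = 0 (w = (-1 - (-16)*(-1)) - 1*(-17) = (-1 - 4*4) + 17 = (-1 - 16) + 17 = -17 + 17 = 0)
(w*V)*(-6*6) = (0*(-29))*(-6*6) = 0*(-36) = 0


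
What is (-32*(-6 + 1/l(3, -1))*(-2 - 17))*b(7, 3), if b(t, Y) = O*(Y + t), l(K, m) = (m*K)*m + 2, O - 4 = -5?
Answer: 35264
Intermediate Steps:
O = -1 (O = 4 - 5 = -1)
l(K, m) = 2 + K*m² (l(K, m) = (K*m)*m + 2 = K*m² + 2 = 2 + K*m²)
b(t, Y) = -Y - t (b(t, Y) = -(Y + t) = -Y - t)
(-32*(-6 + 1/l(3, -1))*(-2 - 17))*b(7, 3) = (-32*(-6 + 1/(2 + 3*(-1)²))*(-2 - 17))*(-1*3 - 1*7) = (-32*(-6 + 1/(2 + 3*1))*(-19))*(-3 - 7) = -32*(-6 + 1/(2 + 3))*(-19)*(-10) = -32*(-6 + 1/5)*(-19)*(-10) = -32*(-6 + ⅕)*(-19)*(-10) = -(-928)*(-19)/5*(-10) = -32*551/5*(-10) = -17632/5*(-10) = 35264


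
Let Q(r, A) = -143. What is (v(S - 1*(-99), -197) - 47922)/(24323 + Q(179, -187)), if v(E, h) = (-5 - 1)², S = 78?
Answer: -7981/4030 ≈ -1.9804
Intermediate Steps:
v(E, h) = 36 (v(E, h) = (-6)² = 36)
(v(S - 1*(-99), -197) - 47922)/(24323 + Q(179, -187)) = (36 - 47922)/(24323 - 143) = -47886/24180 = -47886*1/24180 = -7981/4030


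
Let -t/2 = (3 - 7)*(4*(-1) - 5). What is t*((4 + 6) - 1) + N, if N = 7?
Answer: -641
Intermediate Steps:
t = -72 (t = -2*(3 - 7)*(4*(-1) - 5) = -(-8)*(-4 - 5) = -(-8)*(-9) = -2*36 = -72)
t*((4 + 6) - 1) + N = -72*((4 + 6) - 1) + 7 = -72*(10 - 1) + 7 = -72*9 + 7 = -648 + 7 = -641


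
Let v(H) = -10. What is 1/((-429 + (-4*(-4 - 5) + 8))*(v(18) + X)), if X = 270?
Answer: -1/100100 ≈ -9.9900e-6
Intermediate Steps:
1/((-429 + (-4*(-4 - 5) + 8))*(v(18) + X)) = 1/((-429 + (-4*(-4 - 5) + 8))*(-10 + 270)) = 1/((-429 + (-4*(-9) + 8))*260) = 1/((-429 + (36 + 8))*260) = 1/((-429 + 44)*260) = 1/(-385*260) = 1/(-100100) = -1/100100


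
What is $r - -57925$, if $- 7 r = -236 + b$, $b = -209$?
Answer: $\frac{405920}{7} \approx 57989.0$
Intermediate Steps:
$r = \frac{445}{7}$ ($r = - \frac{-236 - 209}{7} = \left(- \frac{1}{7}\right) \left(-445\right) = \frac{445}{7} \approx 63.571$)
$r - -57925 = \frac{445}{7} - -57925 = \frac{445}{7} + 57925 = \frac{405920}{7}$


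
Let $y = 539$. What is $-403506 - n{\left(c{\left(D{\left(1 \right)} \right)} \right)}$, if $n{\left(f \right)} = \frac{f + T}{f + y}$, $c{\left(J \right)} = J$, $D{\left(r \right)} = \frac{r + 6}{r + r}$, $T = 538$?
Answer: $- \frac{437805093}{1085} \approx -4.0351 \cdot 10^{5}$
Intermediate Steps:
$D{\left(r \right)} = \frac{6 + r}{2 r}$
$n{\left(f \right)} = \frac{538 + f}{539 + f}$ ($n{\left(f \right)} = \frac{f + 538}{f + 539} = \frac{538 + f}{539 + f}$)
$-403506 - n{\left(c{\left(D{\left(1 \right)} \right)} \right)} = -403506 - \frac{538 + \frac{6 + 1}{2 \cdot 1}}{539 + \frac{6 + 1}{2 \cdot 1}} = -403506 - \frac{538 + \frac{1}{2} \cdot 1 \cdot 7}{539 + \frac{1}{2} \cdot 1 \cdot 7} = -403506 - \frac{538 + \frac{7}{2}}{539 + \frac{7}{2}} = -403506 - \frac{1}{\frac{1085}{2}} \cdot \frac{1083}{2} = -403506 - \frac{2}{1085} \cdot \frac{1083}{2} = -403506 - \frac{1083}{1085} = - \frac{437805093}{1085}$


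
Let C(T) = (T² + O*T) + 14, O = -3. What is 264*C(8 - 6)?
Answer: 3168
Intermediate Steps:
C(T) = 14 + T² - 3*T (C(T) = (T² - 3*T) + 14 = 14 + T² - 3*T)
264*C(8 - 6) = 264*(14 + (8 - 6)² - 3*(8 - 6)) = 264*(14 + 2² - 3*2) = 264*(14 + 4 - 6) = 264*12 = 3168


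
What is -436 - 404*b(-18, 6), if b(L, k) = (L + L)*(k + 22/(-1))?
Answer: -233140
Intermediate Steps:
b(L, k) = 2*L*(-22 + k) (b(L, k) = (2*L)*(k + 22*(-1)) = (2*L)*(k - 22) = (2*L)*(-22 + k) = 2*L*(-22 + k))
-436 - 404*b(-18, 6) = -436 - 808*(-18)*(-22 + 6) = -436 - 808*(-18)*(-16) = -436 - 404*576 = -436 - 232704 = -233140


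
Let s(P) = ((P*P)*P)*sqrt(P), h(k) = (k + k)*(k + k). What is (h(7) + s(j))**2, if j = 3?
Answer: 40603 + 10584*sqrt(3) ≈ 58935.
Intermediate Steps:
h(k) = 4*k**2 (h(k) = (2*k)*(2*k) = 4*k**2)
s(P) = P**(7/2) (s(P) = (P**2*P)*sqrt(P) = P**3*sqrt(P) = P**(7/2))
(h(7) + s(j))**2 = (4*7**2 + 3**(7/2))**2 = (4*49 + 27*sqrt(3))**2 = (196 + 27*sqrt(3))**2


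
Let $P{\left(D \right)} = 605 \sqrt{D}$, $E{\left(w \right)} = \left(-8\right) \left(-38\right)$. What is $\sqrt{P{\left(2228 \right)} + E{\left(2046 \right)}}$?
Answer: $\sqrt{304 + 1210 \sqrt{557}} \approx 169.89$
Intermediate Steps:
$E{\left(w \right)} = 304$
$\sqrt{P{\left(2228 \right)} + E{\left(2046 \right)}} = \sqrt{605 \sqrt{2228} + 304} = \sqrt{605 \cdot 2 \sqrt{557} + 304} = \sqrt{1210 \sqrt{557} + 304} = \sqrt{304 + 1210 \sqrt{557}}$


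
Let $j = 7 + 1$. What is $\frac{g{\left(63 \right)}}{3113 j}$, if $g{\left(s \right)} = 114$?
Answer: $\frac{57}{12452} \approx 0.0045776$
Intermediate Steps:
$j = 8$
$\frac{g{\left(63 \right)}}{3113 j} = \frac{114}{3113 \cdot 8} = \frac{114}{24904} = 114 \cdot \frac{1}{24904} = \frac{57}{12452}$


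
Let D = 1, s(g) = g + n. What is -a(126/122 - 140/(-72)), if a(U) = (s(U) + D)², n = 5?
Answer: -97160449/1205604 ≈ -80.591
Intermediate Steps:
s(g) = 5 + g (s(g) = g + 5 = 5 + g)
a(U) = (6 + U)² (a(U) = ((5 + U) + 1)² = (6 + U)²)
-a(126/122 - 140/(-72)) = -(6 + (126/122 - 140/(-72)))² = -(6 + (126*(1/122) - 140*(-1/72)))² = -(6 + (63/61 + 35/18))² = -(6 + 3269/1098)² = -(9857/1098)² = -1*97160449/1205604 = -97160449/1205604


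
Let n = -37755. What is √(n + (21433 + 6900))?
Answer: I*√9422 ≈ 97.067*I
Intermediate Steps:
√(n + (21433 + 6900)) = √(-37755 + (21433 + 6900)) = √(-37755 + 28333) = √(-9422) = I*√9422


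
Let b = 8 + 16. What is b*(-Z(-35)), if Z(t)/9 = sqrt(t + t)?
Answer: -216*I*sqrt(70) ≈ -1807.2*I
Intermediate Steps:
Z(t) = 9*sqrt(2)*sqrt(t) (Z(t) = 9*sqrt(t + t) = 9*sqrt(2*t) = 9*(sqrt(2)*sqrt(t)) = 9*sqrt(2)*sqrt(t))
b = 24
b*(-Z(-35)) = 24*(-9*sqrt(2)*sqrt(-35)) = 24*(-9*sqrt(2)*I*sqrt(35)) = 24*(-9*I*sqrt(70)) = -216*I*sqrt(70)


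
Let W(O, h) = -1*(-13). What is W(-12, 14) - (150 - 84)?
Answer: -53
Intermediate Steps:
W(O, h) = 13
W(-12, 14) - (150 - 84) = 13 - (150 - 84) = 13 - 1*66 = 13 - 66 = -53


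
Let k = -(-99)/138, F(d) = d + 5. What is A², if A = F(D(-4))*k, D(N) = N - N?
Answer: 27225/2116 ≈ 12.866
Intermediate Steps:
D(N) = 0
F(d) = 5 + d
k = 33/46 (k = -(-99)/138 = -1*(-33/46) = 33/46 ≈ 0.71739)
A = 165/46 (A = (5 + 0)*(33/46) = 5*(33/46) = 165/46 ≈ 3.5870)
A² = (165/46)² = 27225/2116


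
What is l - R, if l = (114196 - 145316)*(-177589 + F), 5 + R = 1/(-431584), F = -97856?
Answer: 3699472622023521/431584 ≈ 8.5718e+9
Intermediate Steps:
R = -2157921/431584 (R = -5 + 1/(-431584) = -5 - 1/431584 = -2157921/431584 ≈ -5.0000)
l = 8571848400 (l = (114196 - 145316)*(-177589 - 97856) = -31120*(-275445) = 8571848400)
l - R = 8571848400 - 1*(-2157921/431584) = 8571848400 + 2157921/431584 = 3699472622023521/431584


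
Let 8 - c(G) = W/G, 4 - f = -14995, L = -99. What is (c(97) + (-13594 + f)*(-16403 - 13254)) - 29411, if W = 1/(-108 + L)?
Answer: -837243861551/20079 ≈ -4.1697e+7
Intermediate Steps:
f = 14999 (f = 4 - 1*(-14995) = 4 + 14995 = 14999)
W = -1/207 (W = 1/(-108 - 99) = 1/(-207) = -1/207 ≈ -0.0048309)
c(G) = 8 + 1/(207*G) (c(G) = 8 - (-1)/(207*G) = 8 + 1/(207*G))
(c(97) + (-13594 + f)*(-16403 - 13254)) - 29411 = ((8 + (1/207)/97) + (-13594 + 14999)*(-16403 - 13254)) - 29411 = ((8 + (1/207)*(1/97)) + 1405*(-29657)) - 29411 = ((8 + 1/20079) - 41668085) - 29411 = (160633/20079 - 41668085) - 29411 = -836653318082/20079 - 29411 = -837243861551/20079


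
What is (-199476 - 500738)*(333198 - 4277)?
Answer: -230315089094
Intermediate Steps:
(-199476 - 500738)*(333198 - 4277) = -700214*328921 = -230315089094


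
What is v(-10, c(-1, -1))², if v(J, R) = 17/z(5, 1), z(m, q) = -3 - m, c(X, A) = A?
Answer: 289/64 ≈ 4.5156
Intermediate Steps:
v(J, R) = -17/8 (v(J, R) = 17/(-3 - 1*5) = 17/(-3 - 5) = 17/(-8) = 17*(-⅛) = -17/8)
v(-10, c(-1, -1))² = (-17/8)² = 289/64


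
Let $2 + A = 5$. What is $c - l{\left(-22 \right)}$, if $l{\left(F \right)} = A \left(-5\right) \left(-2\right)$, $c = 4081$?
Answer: $4051$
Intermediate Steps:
$A = 3$ ($A = -2 + 5 = 3$)
$l{\left(F \right)} = 30$ ($l{\left(F \right)} = 3 \left(-5\right) \left(-2\right) = \left(-15\right) \left(-2\right) = 30$)
$c - l{\left(-22 \right)} = 4081 - 30 = 4051$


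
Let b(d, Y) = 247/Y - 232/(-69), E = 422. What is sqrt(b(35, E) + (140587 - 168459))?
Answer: I*sqrt(23628149030982)/29118 ≈ 166.94*I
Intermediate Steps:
b(d, Y) = 232/69 + 247/Y (b(d, Y) = 247/Y - 232*(-1/69) = 247/Y + 232/69 = 232/69 + 247/Y)
sqrt(b(35, E) + (140587 - 168459)) = sqrt((232/69 + 247/422) + (140587 - 168459)) = sqrt((232/69 + 247*(1/422)) - 27872) = sqrt((232/69 + 247/422) - 27872) = sqrt(114947/29118 - 27872) = sqrt(-811461949/29118) = I*sqrt(23628149030982)/29118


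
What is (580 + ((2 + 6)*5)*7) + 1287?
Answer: 2147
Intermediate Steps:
(580 + ((2 + 6)*5)*7) + 1287 = (580 + (8*5)*7) + 1287 = (580 + 40*7) + 1287 = (580 + 280) + 1287 = 860 + 1287 = 2147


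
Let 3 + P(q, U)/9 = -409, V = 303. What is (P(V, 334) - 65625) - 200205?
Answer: -269538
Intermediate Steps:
P(q, U) = -3708 (P(q, U) = -27 + 9*(-409) = -27 - 3681 = -3708)
(P(V, 334) - 65625) - 200205 = (-3708 - 65625) - 200205 = -69333 - 200205 = -269538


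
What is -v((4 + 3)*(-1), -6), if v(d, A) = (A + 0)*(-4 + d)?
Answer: -66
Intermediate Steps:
v(d, A) = A*(-4 + d)
-v((4 + 3)*(-1), -6) = -(-6)*(-4 + (4 + 3)*(-1)) = -(-6)*(-4 + 7*(-1)) = -(-6)*(-4 - 7) = -(-6)*(-11) = -1*66 = -66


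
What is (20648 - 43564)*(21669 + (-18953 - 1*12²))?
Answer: -58939952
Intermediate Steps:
(20648 - 43564)*(21669 + (-18953 - 1*12²)) = -22916*(21669 + (-18953 - 1*144)) = -22916*(21669 + (-18953 - 144)) = -22916*(21669 - 19097) = -22916*2572 = -58939952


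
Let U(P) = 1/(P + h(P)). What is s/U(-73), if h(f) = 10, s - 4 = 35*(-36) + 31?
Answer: 77175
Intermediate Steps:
s = -1225 (s = 4 + (35*(-36) + 31) = 4 + (-1260 + 31) = 4 - 1229 = -1225)
U(P) = 1/(10 + P) (U(P) = 1/(P + 10) = 1/(10 + P))
s/U(-73) = -1225/(1/(10 - 73)) = -1225/(1/(-63)) = -1225/(-1/63) = -1225*(-63) = 77175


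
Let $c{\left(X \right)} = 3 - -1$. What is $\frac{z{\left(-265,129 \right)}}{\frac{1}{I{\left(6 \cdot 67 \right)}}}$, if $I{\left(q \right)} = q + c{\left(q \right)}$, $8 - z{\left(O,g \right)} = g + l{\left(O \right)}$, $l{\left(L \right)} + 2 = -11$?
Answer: $-43848$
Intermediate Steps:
$l{\left(L \right)} = -13$ ($l{\left(L \right)} = -2 - 11 = -13$)
$c{\left(X \right)} = 4$ ($c{\left(X \right)} = 3 + 1 = 4$)
$z{\left(O,g \right)} = 21 - g$ ($z{\left(O,g \right)} = 8 - \left(g - 13\right) = 8 - \left(-13 + g\right) = 21 - g$)
$I{\left(q \right)} = 4 + q$ ($I{\left(q \right)} = q + 4 = 4 + q$)
$\frac{z{\left(-265,129 \right)}}{\frac{1}{I{\left(6 \cdot 67 \right)}}} = \frac{21 - 129}{\frac{1}{4 + 6 \cdot 67}} = \frac{21 - 129}{\frac{1}{4 + 402}} = - \frac{108}{\frac{1}{406}} = - 108 \frac{1}{\frac{1}{406}} = \left(-108\right) 406 = -43848$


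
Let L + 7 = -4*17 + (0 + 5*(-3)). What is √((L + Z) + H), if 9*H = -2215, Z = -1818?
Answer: I*√19387/3 ≈ 46.412*I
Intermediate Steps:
H = -2215/9 (H = (⅑)*(-2215) = -2215/9 ≈ -246.11)
L = -90 (L = -7 + (-4*17 + (0 + 5*(-3))) = -7 + (-68 + (0 - 15)) = -7 + (-68 - 15) = -7 - 83 = -90)
√((L + Z) + H) = √((-90 - 1818) - 2215/9) = √(-1908 - 2215/9) = √(-19387/9) = I*√19387/3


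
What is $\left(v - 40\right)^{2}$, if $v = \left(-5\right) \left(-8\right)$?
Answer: $0$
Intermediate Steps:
$v = 40$
$\left(v - 40\right)^{2} = \left(40 - 40\right)^{2} = 0^{2} = 0$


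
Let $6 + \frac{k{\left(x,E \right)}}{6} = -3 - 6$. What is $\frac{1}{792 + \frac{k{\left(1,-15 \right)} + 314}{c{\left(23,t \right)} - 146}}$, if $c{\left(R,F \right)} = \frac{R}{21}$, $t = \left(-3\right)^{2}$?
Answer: $\frac{3043}{2405352} \approx 0.0012651$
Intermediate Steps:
$k{\left(x,E \right)} = -90$ ($k{\left(x,E \right)} = -36 + 6 \left(-3 - 6\right) = -36 + 6 \left(-9\right) = -36 - 54 = -90$)
$t = 9$
$c{\left(R,F \right)} = \frac{R}{21}$ ($c{\left(R,F \right)} = R \frac{1}{21} = \frac{R}{21}$)
$\frac{1}{792 + \frac{k{\left(1,-15 \right)} + 314}{c{\left(23,t \right)} - 146}} = \frac{1}{792 + \frac{-90 + 314}{\frac{1}{21} \cdot 23 - 146}} = \frac{1}{792 + \frac{224}{\frac{23}{21} - 146}} = \frac{1}{792 + \frac{224}{- \frac{3043}{21}}} = \frac{1}{792 + 224 \left(- \frac{21}{3043}\right)} = \frac{1}{792 - \frac{4704}{3043}} = \frac{1}{\frac{2405352}{3043}} = \frac{3043}{2405352}$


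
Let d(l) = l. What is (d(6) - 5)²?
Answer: 1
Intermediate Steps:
(d(6) - 5)² = (6 - 5)² = 1² = 1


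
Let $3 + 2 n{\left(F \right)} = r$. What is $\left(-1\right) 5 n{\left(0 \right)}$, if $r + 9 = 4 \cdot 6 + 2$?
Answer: $-35$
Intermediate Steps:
$r = 17$ ($r = -9 + \left(4 \cdot 6 + 2\right) = -9 + \left(24 + 2\right) = -9 + 26 = 17$)
$n{\left(F \right)} = 7$ ($n{\left(F \right)} = - \frac{3}{2} + \frac{1}{2} \cdot 17 = - \frac{3}{2} + \frac{17}{2} = 7$)
$\left(-1\right) 5 n{\left(0 \right)} = \left(-1\right) 5 \cdot 7 = \left(-5\right) 7 = -35$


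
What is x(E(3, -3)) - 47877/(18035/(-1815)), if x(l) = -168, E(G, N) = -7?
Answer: 16773375/3607 ≈ 4650.2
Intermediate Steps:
x(E(3, -3)) - 47877/(18035/(-1815)) = -168 - 47877/(18035/(-1815)) = -168 - 47877/(18035*(-1/1815)) = -168 - 47877/(-3607/363) = -168 - 47877*(-363/3607) = -168 + 17379351/3607 = 16773375/3607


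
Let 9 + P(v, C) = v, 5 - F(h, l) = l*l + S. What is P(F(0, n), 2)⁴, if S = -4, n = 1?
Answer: 1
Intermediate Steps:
F(h, l) = 9 - l² (F(h, l) = 5 - (l*l - 4) = 5 - (l² - 4) = 5 - (-4 + l²) = 5 + (4 - l²) = 9 - l²)
P(v, C) = -9 + v
P(F(0, n), 2)⁴ = (-9 + (9 - 1*1²))⁴ = (-9 + (9 - 1*1))⁴ = (-9 + (9 - 1))⁴ = (-9 + 8)⁴ = (-1)⁴ = 1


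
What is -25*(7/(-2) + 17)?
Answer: -675/2 ≈ -337.50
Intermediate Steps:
-25*(7/(-2) + 17) = -25*(7*(-½) + 17) = -25*(-7/2 + 17) = -25*27/2 = -675/2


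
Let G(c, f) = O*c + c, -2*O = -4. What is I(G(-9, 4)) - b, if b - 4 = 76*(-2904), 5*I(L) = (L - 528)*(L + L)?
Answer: 226694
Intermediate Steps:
O = 2 (O = -½*(-4) = 2)
G(c, f) = 3*c (G(c, f) = 2*c + c = 3*c)
I(L) = 2*L*(-528 + L)/5 (I(L) = ((L - 528)*(L + L))/5 = ((-528 + L)*(2*L))/5 = (2*L*(-528 + L))/5 = 2*L*(-528 + L)/5)
b = -220700 (b = 4 + 76*(-2904) = 4 - 220704 = -220700)
I(G(-9, 4)) - b = 2*(3*(-9))*(-528 + 3*(-9))/5 - 1*(-220700) = (⅖)*(-27)*(-528 - 27) + 220700 = (⅖)*(-27)*(-555) + 220700 = 5994 + 220700 = 226694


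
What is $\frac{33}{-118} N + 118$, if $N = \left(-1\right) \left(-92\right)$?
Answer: $\frac{5444}{59} \approx 92.271$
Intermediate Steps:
$N = 92$
$\frac{33}{-118} N + 118 = \frac{33}{-118} \cdot 92 + 118 = 33 \left(- \frac{1}{118}\right) 92 + 118 = \left(- \frac{33}{118}\right) 92 + 118 = - \frac{1518}{59} + 118 = \frac{5444}{59}$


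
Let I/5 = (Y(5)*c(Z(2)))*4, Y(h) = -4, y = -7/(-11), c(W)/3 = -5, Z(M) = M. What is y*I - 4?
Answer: 8356/11 ≈ 759.64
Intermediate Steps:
c(W) = -15 (c(W) = 3*(-5) = -15)
y = 7/11 (y = -7*(-1/11) = 7/11 ≈ 0.63636)
I = 1200 (I = 5*(-4*(-15)*4) = 5*(60*4) = 5*240 = 1200)
y*I - 4 = (7/11)*1200 - 4 = 8400/11 - 4 = 8356/11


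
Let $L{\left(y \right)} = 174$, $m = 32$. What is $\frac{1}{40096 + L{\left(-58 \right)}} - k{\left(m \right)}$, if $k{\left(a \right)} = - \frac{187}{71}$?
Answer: $\frac{7530561}{2859170} \approx 2.6338$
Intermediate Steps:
$k{\left(a \right)} = - \frac{187}{71}$ ($k{\left(a \right)} = \left(-187\right) \frac{1}{71} = - \frac{187}{71}$)
$\frac{1}{40096 + L{\left(-58 \right)}} - k{\left(m \right)} = \frac{1}{40096 + 174} - - \frac{187}{71} = \frac{1}{40270} + \frac{187}{71} = \frac{7530561}{2859170}$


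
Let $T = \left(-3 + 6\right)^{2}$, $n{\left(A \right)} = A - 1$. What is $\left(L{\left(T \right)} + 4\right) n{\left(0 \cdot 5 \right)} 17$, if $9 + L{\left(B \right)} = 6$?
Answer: $-17$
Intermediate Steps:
$n{\left(A \right)} = -1 + A$ ($n{\left(A \right)} = A - 1 = -1 + A$)
$T = 9$ ($T = 3^{2} = 9$)
$L{\left(B \right)} = -3$ ($L{\left(B \right)} = -9 + 6 = -3$)
$\left(L{\left(T \right)} + 4\right) n{\left(0 \cdot 5 \right)} 17 = \left(-3 + 4\right) \left(-1 + 0 \cdot 5\right) 17 = 1 \left(-1 + 0\right) 17 = 1 \left(-1\right) 17 = \left(-1\right) 17 = -17$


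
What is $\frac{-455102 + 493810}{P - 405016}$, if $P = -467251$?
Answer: $- \frac{38708}{872267} \approx -0.044376$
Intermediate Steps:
$\frac{-455102 + 493810}{P - 405016} = \frac{-455102 + 493810}{-467251 - 405016} = \frac{38708}{-872267} = 38708 \left(- \frac{1}{872267}\right) = - \frac{38708}{872267}$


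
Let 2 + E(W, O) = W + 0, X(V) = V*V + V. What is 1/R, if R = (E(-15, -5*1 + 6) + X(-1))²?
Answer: 1/289 ≈ 0.0034602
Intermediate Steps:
X(V) = V + V² (X(V) = V² + V = V + V²)
E(W, O) = -2 + W (E(W, O) = -2 + (W + 0) = -2 + W)
R = 289 (R = ((-2 - 15) - (1 - 1))² = (-17 - 1*0)² = (-17 + 0)² = (-17)² = 289)
1/R = 1/289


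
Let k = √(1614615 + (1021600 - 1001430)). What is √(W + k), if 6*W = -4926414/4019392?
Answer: √(-51565596407 + 252429875776*√1634785)/502424 ≈ 35.754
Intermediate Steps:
k = √1634785 (k = √(1614615 + 20170) = √1634785 ≈ 1278.6)
W = -821069/4019392 (W = (-4926414/4019392)/6 = (-4926414*1/4019392)/6 = (⅙)*(-2463207/2009696) = -821069/4019392 ≈ -0.20428)
√(W + k) = √(-821069/4019392 + √1634785)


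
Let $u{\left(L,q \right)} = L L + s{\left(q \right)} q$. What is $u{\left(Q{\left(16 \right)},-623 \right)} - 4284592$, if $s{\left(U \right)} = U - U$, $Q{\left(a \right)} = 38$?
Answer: $-4283148$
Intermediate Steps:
$s{\left(U \right)} = 0$
$u{\left(L,q \right)} = L^{2}$ ($u{\left(L,q \right)} = L L + 0 q = L^{2} + 0 = L^{2}$)
$u{\left(Q{\left(16 \right)},-623 \right)} - 4284592 = 38^{2} - 4284592 = 1444 - 4284592 = -4283148$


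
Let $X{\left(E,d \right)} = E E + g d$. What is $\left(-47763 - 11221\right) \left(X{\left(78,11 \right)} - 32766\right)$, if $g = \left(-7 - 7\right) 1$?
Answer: $1582894624$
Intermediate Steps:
$g = -14$ ($g = \left(-14\right) 1 = -14$)
$X{\left(E,d \right)} = E^{2} - 14 d$ ($X{\left(E,d \right)} = E E - 14 d = E^{2} - 14 d$)
$\left(-47763 - 11221\right) \left(X{\left(78,11 \right)} - 32766\right) = \left(-47763 - 11221\right) \left(\left(78^{2} - 154\right) - 32766\right) = - 58984 \left(\left(6084 - 154\right) - 32766\right) = - 58984 \left(5930 - 32766\right) = \left(-58984\right) \left(-26836\right) = 1582894624$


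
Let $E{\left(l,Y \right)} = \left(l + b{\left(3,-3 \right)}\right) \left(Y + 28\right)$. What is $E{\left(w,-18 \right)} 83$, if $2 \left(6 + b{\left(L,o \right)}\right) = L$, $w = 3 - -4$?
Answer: $2075$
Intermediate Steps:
$w = 7$ ($w = 3 + 4 = 7$)
$b{\left(L,o \right)} = -6 + \frac{L}{2}$
$E{\left(l,Y \right)} = \left(28 + Y\right) \left(- \frac{9}{2} + l\right)$ ($E{\left(l,Y \right)} = \left(l + \left(-6 + \frac{1}{2} \cdot 3\right)\right) \left(Y + 28\right) = \left(l + \left(-6 + \frac{3}{2}\right)\right) \left(28 + Y\right) = \left(l - \frac{9}{2}\right) \left(28 + Y\right) = \left(- \frac{9}{2} + l\right) \left(28 + Y\right) = \left(28 + Y\right) \left(- \frac{9}{2} + l\right)$)
$E{\left(w,-18 \right)} 83 = \left(-126 + 28 \cdot 7 - -81 - 126\right) 83 = \left(-126 + 196 + 81 - 126\right) 83 = 25 \cdot 83 = 2075$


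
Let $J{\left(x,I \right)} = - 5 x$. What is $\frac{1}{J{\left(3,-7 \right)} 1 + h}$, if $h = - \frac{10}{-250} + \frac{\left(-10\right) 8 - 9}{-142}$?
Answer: $- \frac{3550}{50883} \approx -0.069768$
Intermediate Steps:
$h = \frac{2367}{3550}$ ($h = \left(-10\right) \left(- \frac{1}{250}\right) + \left(-80 - 9\right) \left(- \frac{1}{142}\right) = \frac{1}{25} - - \frac{89}{142} = \frac{1}{25} + \frac{89}{142} = \frac{2367}{3550} \approx 0.66676$)
$\frac{1}{J{\left(3,-7 \right)} 1 + h} = \frac{1}{\left(-5\right) 3 \cdot 1 + \frac{2367}{3550}} = \frac{1}{\left(-15\right) 1 + \frac{2367}{3550}} = \frac{1}{-15 + \frac{2367}{3550}} = \frac{1}{- \frac{50883}{3550}} = - \frac{3550}{50883}$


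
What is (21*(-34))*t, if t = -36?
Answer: 25704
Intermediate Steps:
(21*(-34))*t = (21*(-34))*(-36) = -714*(-36) = 25704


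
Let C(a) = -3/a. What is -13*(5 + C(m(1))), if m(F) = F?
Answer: -26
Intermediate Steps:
-13*(5 + C(m(1))) = -13*(5 - 3/1) = -13*(5 - 3*1) = -13*(5 - 3) = -13*2 = -26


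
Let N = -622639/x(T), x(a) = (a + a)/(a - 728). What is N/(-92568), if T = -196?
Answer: 6849029/431984 ≈ 15.855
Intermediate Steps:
x(a) = 2*a/(-728 + a) (x(a) = (2*a)/(-728 + a) = 2*a/(-728 + a))
N = -20547087/14 (N = -622639/(2*(-196)/(-728 - 196)) = -622639/(2*(-196)/(-924)) = -622639/(2*(-196)*(-1/924)) = -622639/14/33 = -622639*33/14 = -20547087/14 ≈ -1.4676e+6)
N/(-92568) = -20547087/14/(-92568) = -20547087/14*(-1/92568) = 6849029/431984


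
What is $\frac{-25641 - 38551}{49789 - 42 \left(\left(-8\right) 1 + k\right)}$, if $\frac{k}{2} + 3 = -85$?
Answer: $- \frac{64192}{57517} \approx -1.1161$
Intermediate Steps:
$k = -176$ ($k = -6 + 2 \left(-85\right) = -6 - 170 = -176$)
$\frac{-25641 - 38551}{49789 - 42 \left(\left(-8\right) 1 + k\right)} = \frac{-25641 - 38551}{49789 - 42 \left(\left(-8\right) 1 - 176\right)} = - \frac{64192}{49789 - 42 \left(-8 - 176\right)} = - \frac{64192}{49789 - -7728} = - \frac{64192}{49789 + 7728} = - \frac{64192}{57517}$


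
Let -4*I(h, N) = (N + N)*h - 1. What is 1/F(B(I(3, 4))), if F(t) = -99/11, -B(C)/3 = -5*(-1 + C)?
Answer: -1/9 ≈ -0.11111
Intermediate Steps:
I(h, N) = 1/4 - N*h/2 (I(h, N) = -((N + N)*h - 1)/4 = -((2*N)*h - 1)/4 = -(2*N*h - 1)/4 = -(-1 + 2*N*h)/4 = 1/4 - N*h/2)
B(C) = -15 + 15*C (B(C) = -(-15)*(-1 + C) = -3*(5 - 5*C) = -15 + 15*C)
F(t) = -9 (F(t) = -99*1/11 = -9)
1/F(B(I(3, 4))) = 1/(-9) = -1/9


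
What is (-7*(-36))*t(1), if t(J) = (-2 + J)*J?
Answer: -252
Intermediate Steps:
t(J) = J*(-2 + J)
(-7*(-36))*t(1) = (-7*(-36))*(1*(-2 + 1)) = 252*(1*(-1)) = 252*(-1) = -252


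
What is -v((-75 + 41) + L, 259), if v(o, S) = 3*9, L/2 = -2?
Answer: -27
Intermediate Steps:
L = -4 (L = 2*(-2) = -4)
v(o, S) = 27
-v((-75 + 41) + L, 259) = -1*27 = -27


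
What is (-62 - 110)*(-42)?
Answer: 7224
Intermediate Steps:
(-62 - 110)*(-42) = -172*(-42) = 7224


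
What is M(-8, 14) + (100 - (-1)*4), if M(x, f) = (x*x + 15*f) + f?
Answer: 392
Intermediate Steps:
M(x, f) = x² + 16*f (M(x, f) = (x² + 15*f) + f = x² + 16*f)
M(-8, 14) + (100 - (-1)*4) = ((-8)² + 16*14) + (100 - (-1)*4) = (64 + 224) + (100 - 1*(-4)) = 288 + (100 + 4) = 288 + 104 = 392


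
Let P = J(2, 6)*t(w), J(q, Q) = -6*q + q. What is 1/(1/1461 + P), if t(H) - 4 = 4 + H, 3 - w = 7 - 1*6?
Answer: -1461/146099 ≈ -0.010000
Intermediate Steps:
J(q, Q) = -5*q
w = 2 (w = 3 - (7 - 1*6) = 3 - (7 - 6) = 3 - 1*1 = 3 - 1 = 2)
t(H) = 8 + H (t(H) = 4 + (4 + H) = 8 + H)
P = -100 (P = (-5*2)*(8 + 2) = -10*10 = -100)
1/(1/1461 + P) = 1/(1/1461 - 100) = 1/(-146099/1461) = -1461/146099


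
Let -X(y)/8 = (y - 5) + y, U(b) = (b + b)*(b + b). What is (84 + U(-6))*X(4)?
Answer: -5472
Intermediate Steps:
U(b) = 4*b² (U(b) = (2*b)*(2*b) = 4*b²)
X(y) = 40 - 16*y (X(y) = -8*((y - 5) + y) = -8*((-5 + y) + y) = -8*(-5 + 2*y) = 40 - 16*y)
(84 + U(-6))*X(4) = (84 + 4*(-6)²)*(40 - 16*4) = (84 + 4*36)*(40 - 64) = (84 + 144)*(-24) = 228*(-24) = -5472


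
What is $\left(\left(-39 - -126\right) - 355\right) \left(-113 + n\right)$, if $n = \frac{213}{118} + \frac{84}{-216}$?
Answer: $\frac{15879268}{531} \approx 29904.0$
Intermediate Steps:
$n = \frac{752}{531}$ ($n = 213 \cdot \frac{1}{118} + 84 \left(- \frac{1}{216}\right) = \frac{213}{118} - \frac{7}{18} = \frac{752}{531} \approx 1.4162$)
$\left(\left(-39 - -126\right) - 355\right) \left(-113 + n\right) = \left(\left(-39 - -126\right) - 355\right) \left(-113 + \frac{752}{531}\right) = \left(\left(-39 + 126\right) - 355\right) \left(- \frac{59251}{531}\right) = \left(87 - 355\right) \left(- \frac{59251}{531}\right) = \left(-268\right) \left(- \frac{59251}{531}\right) = \frac{15879268}{531}$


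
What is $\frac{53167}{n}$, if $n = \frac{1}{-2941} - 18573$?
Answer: $- \frac{156364147}{54623194} \approx -2.8626$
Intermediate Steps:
$n = - \frac{54623194}{2941}$ ($n = - \frac{1}{2941} - 18573 = - \frac{54623194}{2941} \approx -18573.0$)
$\frac{53167}{n} = \frac{53167}{- \frac{54623194}{2941}} = 53167 \left(- \frac{2941}{54623194}\right) = - \frac{156364147}{54623194}$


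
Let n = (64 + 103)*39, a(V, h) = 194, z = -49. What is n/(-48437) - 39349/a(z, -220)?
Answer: -1907211035/9396778 ≈ -202.96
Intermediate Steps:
n = 6513 (n = 167*39 = 6513)
n/(-48437) - 39349/a(z, -220) = 6513/(-48437) - 39349/194 = 6513*(-1/48437) - 39349*1/194 = -6513/48437 - 39349/194 = -1907211035/9396778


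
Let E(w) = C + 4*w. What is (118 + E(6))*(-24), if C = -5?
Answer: -3288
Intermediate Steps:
E(w) = -5 + 4*w
(118 + E(6))*(-24) = (118 + (-5 + 4*6))*(-24) = (118 + (-5 + 24))*(-24) = (118 + 19)*(-24) = 137*(-24) = -3288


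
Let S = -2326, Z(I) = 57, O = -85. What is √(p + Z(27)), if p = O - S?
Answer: √2298 ≈ 47.937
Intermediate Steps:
p = 2241 (p = -85 - 1*(-2326) = -85 + 2326 = 2241)
√(p + Z(27)) = √(2241 + 57) = √2298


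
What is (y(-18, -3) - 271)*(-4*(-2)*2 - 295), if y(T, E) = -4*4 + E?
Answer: 80910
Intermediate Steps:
y(T, E) = -16 + E
(y(-18, -3) - 271)*(-4*(-2)*2 - 295) = ((-16 - 3) - 271)*(-4*(-2)*2 - 295) = (-19 - 271)*(8*2 - 295) = -290*(16 - 295) = -290*(-279) = 80910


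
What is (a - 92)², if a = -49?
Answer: 19881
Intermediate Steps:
(a - 92)² = (-49 - 92)² = (-141)² = 19881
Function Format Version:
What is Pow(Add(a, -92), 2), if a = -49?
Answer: 19881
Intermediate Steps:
Pow(Add(a, -92), 2) = Pow(Add(-49, -92), 2) = Pow(-141, 2) = 19881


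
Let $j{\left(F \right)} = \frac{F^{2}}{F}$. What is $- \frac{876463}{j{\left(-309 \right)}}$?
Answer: $\frac{876463}{309} \approx 2836.4$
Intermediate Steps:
$j{\left(F \right)} = F$
$- \frac{876463}{j{\left(-309 \right)}} = - \frac{876463}{-309} = \left(-876463\right) \left(- \frac{1}{309}\right) = \frac{876463}{309}$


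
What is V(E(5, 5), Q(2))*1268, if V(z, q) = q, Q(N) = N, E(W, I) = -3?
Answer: 2536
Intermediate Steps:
V(E(5, 5), Q(2))*1268 = 2*1268 = 2536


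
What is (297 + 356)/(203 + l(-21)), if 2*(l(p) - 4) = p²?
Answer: 1306/855 ≈ 1.5275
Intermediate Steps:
l(p) = 4 + p²/2
(297 + 356)/(203 + l(-21)) = (297 + 356)/(203 + (4 + (½)*(-21)²)) = 653/(203 + (4 + (½)*441)) = 653/(203 + (4 + 441/2)) = 653/(203 + 449/2) = 653/(855/2) = 653*(2/855) = 1306/855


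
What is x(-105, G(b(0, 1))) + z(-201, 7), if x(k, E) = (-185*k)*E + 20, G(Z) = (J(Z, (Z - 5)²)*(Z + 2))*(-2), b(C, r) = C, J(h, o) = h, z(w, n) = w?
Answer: -181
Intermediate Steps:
G(Z) = -2*Z*(2 + Z) (G(Z) = (Z*(Z + 2))*(-2) = (Z*(2 + Z))*(-2) = -2*Z*(2 + Z))
x(k, E) = 20 - 185*E*k (x(k, E) = -185*E*k + 20 = 20 - 185*E*k)
x(-105, G(b(0, 1))) + z(-201, 7) = (20 - 185*(-2*0*(2 + 0))*(-105)) - 201 = (20 - 185*(-2*0*2)*(-105)) - 201 = (20 - 185*0*(-105)) - 201 = (20 + 0) - 201 = 20 - 201 = -181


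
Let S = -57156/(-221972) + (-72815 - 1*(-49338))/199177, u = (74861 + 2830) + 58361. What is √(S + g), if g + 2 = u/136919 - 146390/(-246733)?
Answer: 2*I*√9529503553186220184435601273249106667382/373394871249517181647 ≈ 0.52287*I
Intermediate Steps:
u = 136052 (u = 77691 + 58361 = 136052)
S = 1543230992/11052929261 (S = -57156*(-1/221972) + (-72815 + 49338)*(1/199177) = 14289/55493 - 23477*1/199177 = 14289/55493 - 23477/199177 = 1543230992/11052929261 ≈ 0.13962)
g = -13952780728/33782435627 (g = -2 + (136052/136919 - 146390/(-246733)) = -2 + (136052*(1/136919) - 146390*(-1/246733)) = -2 + (136052/136919 + 146390/246733) = -2 + 53612090526/33782435627 = -13952780728/33782435627 ≈ -0.41302)
√(S + g) = √(1543230992/11052929261 - 13952780728/33782435627) = √(-102084996735996730024/373394871249517181647) = 2*I*√9529503553186220184435601273249106667382/373394871249517181647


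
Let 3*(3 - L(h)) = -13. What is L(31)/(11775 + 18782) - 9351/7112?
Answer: -857059057/651964152 ≈ -1.3146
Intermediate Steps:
L(h) = 22/3 (L(h) = 3 - ⅓*(-13) = 3 + 13/3 = 22/3)
L(31)/(11775 + 18782) - 9351/7112 = 22/(3*(11775 + 18782)) - 9351/7112 = (22/3)/30557 - 9351*1/7112 = (22/3)*(1/30557) - 9351/7112 = 22/91671 - 9351/7112 = -857059057/651964152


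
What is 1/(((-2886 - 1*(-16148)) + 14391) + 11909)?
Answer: 1/39562 ≈ 2.5277e-5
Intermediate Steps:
1/(((-2886 - 1*(-16148)) + 14391) + 11909) = 1/(((-2886 + 16148) + 14391) + 11909) = 1/((13262 + 14391) + 11909) = 1/(27653 + 11909) = 1/39562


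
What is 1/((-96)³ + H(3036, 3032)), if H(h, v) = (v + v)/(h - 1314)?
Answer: -861/761754664 ≈ -1.1303e-6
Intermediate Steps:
H(h, v) = 2*v/(-1314 + h) (H(h, v) = (2*v)/(-1314 + h) = 2*v/(-1314 + h))
1/((-96)³ + H(3036, 3032)) = 1/((-96)³ + 2*3032/(-1314 + 3036)) = 1/(-884736 + 2*3032/1722) = 1/(-884736 + 2*3032*(1/1722)) = 1/(-884736 + 3032/861) = 1/(-761754664/861) = -861/761754664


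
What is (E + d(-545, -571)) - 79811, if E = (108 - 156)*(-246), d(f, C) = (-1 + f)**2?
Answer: 230113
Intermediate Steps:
E = 11808 (E = -48*(-246) = 11808)
(E + d(-545, -571)) - 79811 = (11808 + (-1 - 545)**2) - 79811 = (11808 + (-546)**2) - 79811 = (11808 + 298116) - 79811 = 309924 - 79811 = 230113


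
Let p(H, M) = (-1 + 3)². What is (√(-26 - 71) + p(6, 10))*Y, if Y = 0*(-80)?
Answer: 0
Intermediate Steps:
p(H, M) = 4 (p(H, M) = 2² = 4)
Y = 0
(√(-26 - 71) + p(6, 10))*Y = (√(-26 - 71) + 4)*0 = (√(-97) + 4)*0 = (I*√97 + 4)*0 = (4 + I*√97)*0 = 0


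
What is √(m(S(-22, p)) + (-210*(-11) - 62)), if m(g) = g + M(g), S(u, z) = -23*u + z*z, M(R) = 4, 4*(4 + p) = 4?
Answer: √2767 ≈ 52.602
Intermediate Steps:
p = -3 (p = -4 + (¼)*4 = -4 + 1 = -3)
S(u, z) = z² - 23*u (S(u, z) = -23*u + z² = z² - 23*u)
m(g) = 4 + g (m(g) = g + 4 = 4 + g)
√(m(S(-22, p)) + (-210*(-11) - 62)) = √((4 + ((-3)² - 23*(-22))) + (-210*(-11) - 62)) = √((4 + (9 + 506)) + (2310 - 62)) = √((4 + 515) + 2248) = √(519 + 2248) = √2767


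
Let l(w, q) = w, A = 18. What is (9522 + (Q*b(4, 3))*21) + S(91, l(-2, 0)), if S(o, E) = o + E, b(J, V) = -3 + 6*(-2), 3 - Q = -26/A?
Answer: 8211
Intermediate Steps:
Q = 40/9 (Q = 3 - (-26)/18 = 3 - 1*(-13/9) = 3 + 13/9 = 40/9 ≈ 4.4444)
b(J, V) = -15 (b(J, V) = -3 - 12 = -15)
S(o, E) = E + o
(9522 + (Q*b(4, 3))*21) + S(91, l(-2, 0)) = (9522 + ((40/9)*(-15))*21) + (-2 + 91) = (9522 - 200/3*21) + 89 = (9522 - 1400) + 89 = 8122 + 89 = 8211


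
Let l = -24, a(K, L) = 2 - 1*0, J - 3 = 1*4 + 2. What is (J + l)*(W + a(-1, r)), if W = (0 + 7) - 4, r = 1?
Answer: -75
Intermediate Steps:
J = 9 (J = 3 + (1*4 + 2) = 3 + (4 + 2) = 3 + 6 = 9)
a(K, L) = 2 (a(K, L) = 2 + 0 = 2)
W = 3 (W = 7 - 4 = 3)
(J + l)*(W + a(-1, r)) = (9 - 24)*(3 + 2) = -15*5 = -75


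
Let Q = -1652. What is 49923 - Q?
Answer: 51575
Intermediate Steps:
49923 - Q = 49923 - 1*(-1652) = 49923 + 1652 = 51575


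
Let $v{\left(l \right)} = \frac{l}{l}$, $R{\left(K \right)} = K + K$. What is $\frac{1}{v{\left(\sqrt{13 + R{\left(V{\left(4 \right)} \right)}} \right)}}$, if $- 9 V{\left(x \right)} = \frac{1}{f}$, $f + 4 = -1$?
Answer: $1$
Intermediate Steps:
$f = -5$ ($f = -4 - 1 = -5$)
$V{\left(x \right)} = \frac{1}{45}$ ($V{\left(x \right)} = - \frac{1}{9 \left(-5\right)} = \left(- \frac{1}{9}\right) \left(- \frac{1}{5}\right) = \frac{1}{45}$)
$R{\left(K \right)} = 2 K$
$v{\left(l \right)} = 1$
$\frac{1}{v{\left(\sqrt{13 + R{\left(V{\left(4 \right)} \right)}} \right)}} = 1^{-1} = 1$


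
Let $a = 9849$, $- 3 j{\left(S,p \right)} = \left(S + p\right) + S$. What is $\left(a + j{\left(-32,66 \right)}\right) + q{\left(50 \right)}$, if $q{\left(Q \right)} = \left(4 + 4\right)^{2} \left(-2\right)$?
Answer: $\frac{29161}{3} \approx 9720.3$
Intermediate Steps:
$j{\left(S,p \right)} = - \frac{2 S}{3} - \frac{p}{3}$ ($j{\left(S,p \right)} = - \frac{\left(S + p\right) + S}{3} = - \frac{p + 2 S}{3} = - \frac{2 S}{3} - \frac{p}{3}$)
$q{\left(Q \right)} = -128$ ($q{\left(Q \right)} = 8^{2} \left(-2\right) = 64 \left(-2\right) = -128$)
$\left(a + j{\left(-32,66 \right)}\right) + q{\left(50 \right)} = \left(9849 - \frac{2}{3}\right) - 128 = \frac{29545}{3} - 128 = \frac{29161}{3}$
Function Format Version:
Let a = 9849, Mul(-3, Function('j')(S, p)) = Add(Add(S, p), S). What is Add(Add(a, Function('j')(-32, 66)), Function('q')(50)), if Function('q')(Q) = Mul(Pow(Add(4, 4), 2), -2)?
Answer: Rational(29161, 3) ≈ 9720.3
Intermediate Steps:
Function('j')(S, p) = Add(Mul(Rational(-2, 3), S), Mul(Rational(-1, 3), p)) (Function('j')(S, p) = Mul(Rational(-1, 3), Add(Add(S, p), S)) = Mul(Rational(-1, 3), Add(p, Mul(2, S))) = Add(Mul(Rational(-2, 3), S), Mul(Rational(-1, 3), p)))
Function('q')(Q) = -128 (Function('q')(Q) = Mul(Pow(8, 2), -2) = Mul(64, -2) = -128)
Add(Add(a, Function('j')(-32, 66)), Function('q')(50)) = Add(Add(9849, Add(Mul(Rational(-2, 3), -32), Mul(Rational(-1, 3), 66))), -128) = Add(Add(9849, Add(Rational(64, 3), -22)), -128) = Add(Add(9849, Rational(-2, 3)), -128) = Add(Rational(29545, 3), -128) = Rational(29161, 3)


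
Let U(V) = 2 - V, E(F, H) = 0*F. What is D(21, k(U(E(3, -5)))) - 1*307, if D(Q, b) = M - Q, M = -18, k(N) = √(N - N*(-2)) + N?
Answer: -346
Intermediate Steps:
E(F, H) = 0
k(N) = N + √3*√N (k(N) = √(N + 2*N) + N = √(3*N) + N = √3*√N + N = N + √3*√N)
D(Q, b) = -18 - Q
D(21, k(U(E(3, -5)))) - 1*307 = (-18 - 1*21) - 1*307 = (-18 - 21) - 307 = -39 - 307 = -346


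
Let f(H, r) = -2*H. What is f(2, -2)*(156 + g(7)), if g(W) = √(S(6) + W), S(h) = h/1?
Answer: -624 - 4*√13 ≈ -638.42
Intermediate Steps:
S(h) = h (S(h) = h*1 = h)
g(W) = √(6 + W)
f(2, -2)*(156 + g(7)) = (-2*2)*(156 + √(6 + 7)) = -4*(156 + √13) = -624 - 4*√13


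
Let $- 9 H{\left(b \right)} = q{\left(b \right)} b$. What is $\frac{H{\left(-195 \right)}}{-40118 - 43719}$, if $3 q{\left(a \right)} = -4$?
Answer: $\frac{20}{58041} \approx 0.00034458$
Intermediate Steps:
$q{\left(a \right)} = - \frac{4}{3}$ ($q{\left(a \right)} = \frac{1}{3} \left(-4\right) = - \frac{4}{3}$)
$H{\left(b \right)} = \frac{4 b}{27}$ ($H{\left(b \right)} = - \frac{\left(- \frac{4}{3}\right) b}{9} = \frac{4 b}{27}$)
$\frac{H{\left(-195 \right)}}{-40118 - 43719} = \frac{\frac{4}{27} \left(-195\right)}{-40118 - 43719} = - \frac{260}{9 \left(-83837\right)} = \left(- \frac{260}{9}\right) \left(- \frac{1}{83837}\right) = \frac{20}{58041}$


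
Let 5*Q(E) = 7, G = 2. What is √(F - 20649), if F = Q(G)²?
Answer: 4*I*√32261/5 ≈ 143.69*I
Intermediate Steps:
Q(E) = 7/5 (Q(E) = (⅕)*7 = 7/5)
F = 49/25 (F = (7/5)² = 49/25 ≈ 1.9600)
√(F - 20649) = √(49/25 - 20649) = √(-516176/25) = 4*I*√32261/5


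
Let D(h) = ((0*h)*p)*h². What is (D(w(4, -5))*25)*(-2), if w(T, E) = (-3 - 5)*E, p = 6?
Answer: 0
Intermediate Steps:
w(T, E) = -8*E
D(h) = 0 (D(h) = ((0*h)*6)*h² = (0*6)*h² = 0*h² = 0)
(D(w(4, -5))*25)*(-2) = (0*25)*(-2) = 0*(-2) = 0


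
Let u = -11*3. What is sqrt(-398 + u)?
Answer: I*sqrt(431) ≈ 20.761*I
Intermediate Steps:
u = -33
sqrt(-398 + u) = sqrt(-398 - 33) = sqrt(-431) = I*sqrt(431)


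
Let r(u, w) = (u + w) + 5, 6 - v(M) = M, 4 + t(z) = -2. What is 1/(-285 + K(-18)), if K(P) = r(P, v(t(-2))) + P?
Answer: -1/304 ≈ -0.0032895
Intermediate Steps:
t(z) = -6 (t(z) = -4 - 2 = -6)
v(M) = 6 - M
r(u, w) = 5 + u + w
K(P) = 17 + 2*P (K(P) = (5 + P + (6 - 1*(-6))) + P = (5 + P + (6 + 6)) + P = (5 + P + 12) + P = (17 + P) + P = 17 + 2*P)
1/(-285 + K(-18)) = 1/(-285 + (17 + 2*(-18))) = 1/(-285 + (17 - 36)) = 1/(-285 - 19) = 1/(-304) = -1/304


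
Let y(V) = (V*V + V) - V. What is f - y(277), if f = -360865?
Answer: -437594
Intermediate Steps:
y(V) = V² (y(V) = (V² + V) - V = (V + V²) - V = V²)
f - y(277) = -360865 - 1*277² = -360865 - 1*76729 = -360865 - 76729 = -437594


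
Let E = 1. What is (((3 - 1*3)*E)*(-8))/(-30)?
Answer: 0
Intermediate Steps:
(((3 - 1*3)*E)*(-8))/(-30) = (((3 - 1*3)*1)*(-8))/(-30) = (((3 - 3)*1)*(-8))*(-1/30) = ((0*1)*(-8))*(-1/30) = (0*(-8))*(-1/30) = 0*(-1/30) = 0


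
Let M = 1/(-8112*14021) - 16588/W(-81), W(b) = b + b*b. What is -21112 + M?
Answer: -324207257881187/15354677520 ≈ -21115.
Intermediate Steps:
W(b) = b + b**2
M = -39306078947/15354677520 (M = 1/(-8112*14021) - 16588*(-1/(81*(1 - 81))) = -1/8112*1/14021 - 16588/((-81*(-80))) = -1/113738352 - 16588/6480 = -1/113738352 - 16588*1/6480 = -1/113738352 - 4147/1620 = -39306078947/15354677520 ≈ -2.5599)
-21112 + M = -21112 - 39306078947/15354677520 = -324207257881187/15354677520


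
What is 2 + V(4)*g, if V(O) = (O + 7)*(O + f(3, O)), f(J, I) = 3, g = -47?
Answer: -3617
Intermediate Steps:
V(O) = (3 + O)*(7 + O) (V(O) = (O + 7)*(O + 3) = (7 + O)*(3 + O) = (3 + O)*(7 + O))
2 + V(4)*g = 2 + (21 + 4**2 + 10*4)*(-47) = 2 + (21 + 16 + 40)*(-47) = 2 + 77*(-47) = 2 - 3619 = -3617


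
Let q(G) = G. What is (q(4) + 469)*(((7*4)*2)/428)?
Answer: 6622/107 ≈ 61.888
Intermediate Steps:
(q(4) + 469)*(((7*4)*2)/428) = (4 + 469)*(((7*4)*2)/428) = 473*((28*2)*(1/428)) = 473*(56*(1/428)) = 473*(14/107) = 6622/107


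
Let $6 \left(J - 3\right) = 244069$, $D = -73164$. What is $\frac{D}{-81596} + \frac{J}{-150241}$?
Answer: $\frac{11509218073}{18388596954} \approx 0.62589$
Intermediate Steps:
$J = \frac{244087}{6}$ ($J = 3 + \frac{1}{6} \cdot 244069 = 3 + \frac{244069}{6} = \frac{244087}{6} \approx 40681.0$)
$\frac{D}{-81596} + \frac{J}{-150241} = - \frac{73164}{-81596} + \frac{244087}{6 \left(-150241\right)} = \left(-73164\right) \left(- \frac{1}{81596}\right) + \frac{244087}{6} \left(- \frac{1}{150241}\right) = \frac{18291}{20399} - \frac{244087}{901446} = \frac{11509218073}{18388596954}$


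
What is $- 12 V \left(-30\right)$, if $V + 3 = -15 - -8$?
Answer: $-3600$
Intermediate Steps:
$V = -10$ ($V = -3 - 7 = -10$)
$- 12 V \left(-30\right) = \left(-12\right) \left(-10\right) \left(-30\right) = 120 \left(-30\right) = -3600$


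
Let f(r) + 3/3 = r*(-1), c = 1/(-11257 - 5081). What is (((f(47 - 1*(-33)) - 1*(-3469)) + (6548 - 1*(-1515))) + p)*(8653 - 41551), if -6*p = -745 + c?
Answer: -6221507677037/16338 ≈ -3.8080e+8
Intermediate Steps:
c = -1/16338 (c = 1/(-16338) = -1/16338 ≈ -6.1207e-5)
f(r) = -1 - r (f(r) = -1 + r*(-1) = -1 - r)
p = 12171811/98028 (p = -(-745 - 1/16338)/6 = -⅙*(-12171811/16338) = 12171811/98028 ≈ 124.17)
(((f(47 - 1*(-33)) - 1*(-3469)) + (6548 - 1*(-1515))) + p)*(8653 - 41551) = ((((-1 - (47 - 1*(-33))) - 1*(-3469)) + (6548 - 1*(-1515))) + 12171811/98028)*(8653 - 41551) = ((((-1 - (47 + 33)) + 3469) + (6548 + 1515)) + 12171811/98028)*(-32898) = ((((-1 - 1*80) + 3469) + 8063) + 12171811/98028)*(-32898) = ((((-1 - 80) + 3469) + 8063) + 12171811/98028)*(-32898) = (((-81 + 3469) + 8063) + 12171811/98028)*(-32898) = ((3388 + 8063) + 12171811/98028)*(-32898) = (11451 + 12171811/98028)*(-32898) = (1134690439/98028)*(-32898) = -6221507677037/16338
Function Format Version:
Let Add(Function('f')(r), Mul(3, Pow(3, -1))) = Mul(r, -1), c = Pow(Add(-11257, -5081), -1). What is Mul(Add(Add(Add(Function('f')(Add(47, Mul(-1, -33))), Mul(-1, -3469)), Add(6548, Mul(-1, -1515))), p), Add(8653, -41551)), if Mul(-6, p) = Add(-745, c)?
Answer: Rational(-6221507677037, 16338) ≈ -3.8080e+8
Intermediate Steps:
c = Rational(-1, 16338) (c = Pow(-16338, -1) = Rational(-1, 16338) ≈ -6.1207e-5)
Function('f')(r) = Add(-1, Mul(-1, r)) (Function('f')(r) = Add(-1, Mul(r, -1)) = Add(-1, Mul(-1, r)))
p = Rational(12171811, 98028) (p = Mul(Rational(-1, 6), Add(-745, Rational(-1, 16338))) = Mul(Rational(-1, 6), Rational(-12171811, 16338)) = Rational(12171811, 98028) ≈ 124.17)
Mul(Add(Add(Add(Function('f')(Add(47, Mul(-1, -33))), Mul(-1, -3469)), Add(6548, Mul(-1, -1515))), p), Add(8653, -41551)) = Mul(Add(Add(Add(Add(-1, Mul(-1, Add(47, Mul(-1, -33)))), Mul(-1, -3469)), Add(6548, Mul(-1, -1515))), Rational(12171811, 98028)), Add(8653, -41551)) = Mul(Add(Add(Add(Add(-1, Mul(-1, Add(47, 33))), 3469), Add(6548, 1515)), Rational(12171811, 98028)), -32898) = Mul(Add(Add(Add(Add(-1, Mul(-1, 80)), 3469), 8063), Rational(12171811, 98028)), -32898) = Mul(Add(Add(Add(Add(-1, -80), 3469), 8063), Rational(12171811, 98028)), -32898) = Mul(Add(Add(Add(-81, 3469), 8063), Rational(12171811, 98028)), -32898) = Mul(Add(Add(3388, 8063), Rational(12171811, 98028)), -32898) = Mul(Add(11451, Rational(12171811, 98028)), -32898) = Mul(Rational(1134690439, 98028), -32898) = Rational(-6221507677037, 16338)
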